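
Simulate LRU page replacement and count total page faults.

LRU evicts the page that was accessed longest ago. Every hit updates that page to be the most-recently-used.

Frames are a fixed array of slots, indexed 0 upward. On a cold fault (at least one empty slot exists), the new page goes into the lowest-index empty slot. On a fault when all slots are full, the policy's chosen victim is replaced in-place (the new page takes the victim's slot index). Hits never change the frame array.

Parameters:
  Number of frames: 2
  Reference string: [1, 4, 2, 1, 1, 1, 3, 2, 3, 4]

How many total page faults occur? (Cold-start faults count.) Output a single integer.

Step 0: ref 1 → FAULT, frames=[1,-]
Step 1: ref 4 → FAULT, frames=[1,4]
Step 2: ref 2 → FAULT (evict 1), frames=[2,4]
Step 3: ref 1 → FAULT (evict 4), frames=[2,1]
Step 4: ref 1 → HIT, frames=[2,1]
Step 5: ref 1 → HIT, frames=[2,1]
Step 6: ref 3 → FAULT (evict 2), frames=[3,1]
Step 7: ref 2 → FAULT (evict 1), frames=[3,2]
Step 8: ref 3 → HIT, frames=[3,2]
Step 9: ref 4 → FAULT (evict 2), frames=[3,4]
Total faults: 7

Answer: 7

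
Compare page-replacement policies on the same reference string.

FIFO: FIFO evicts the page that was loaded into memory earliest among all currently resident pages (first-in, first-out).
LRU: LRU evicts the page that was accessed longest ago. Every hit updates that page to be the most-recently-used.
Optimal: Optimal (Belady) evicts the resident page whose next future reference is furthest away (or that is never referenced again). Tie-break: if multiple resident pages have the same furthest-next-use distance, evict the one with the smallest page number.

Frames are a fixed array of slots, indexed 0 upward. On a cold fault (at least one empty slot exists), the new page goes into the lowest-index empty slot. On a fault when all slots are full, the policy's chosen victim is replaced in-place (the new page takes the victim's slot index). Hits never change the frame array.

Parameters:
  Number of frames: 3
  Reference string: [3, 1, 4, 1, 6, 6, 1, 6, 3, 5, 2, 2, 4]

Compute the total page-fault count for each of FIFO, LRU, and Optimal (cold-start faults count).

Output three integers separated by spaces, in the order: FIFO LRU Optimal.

--- FIFO ---
  step 0: ref 3 -> FAULT, frames=[3,-,-] (faults so far: 1)
  step 1: ref 1 -> FAULT, frames=[3,1,-] (faults so far: 2)
  step 2: ref 4 -> FAULT, frames=[3,1,4] (faults so far: 3)
  step 3: ref 1 -> HIT, frames=[3,1,4] (faults so far: 3)
  step 4: ref 6 -> FAULT, evict 3, frames=[6,1,4] (faults so far: 4)
  step 5: ref 6 -> HIT, frames=[6,1,4] (faults so far: 4)
  step 6: ref 1 -> HIT, frames=[6,1,4] (faults so far: 4)
  step 7: ref 6 -> HIT, frames=[6,1,4] (faults so far: 4)
  step 8: ref 3 -> FAULT, evict 1, frames=[6,3,4] (faults so far: 5)
  step 9: ref 5 -> FAULT, evict 4, frames=[6,3,5] (faults so far: 6)
  step 10: ref 2 -> FAULT, evict 6, frames=[2,3,5] (faults so far: 7)
  step 11: ref 2 -> HIT, frames=[2,3,5] (faults so far: 7)
  step 12: ref 4 -> FAULT, evict 3, frames=[2,4,5] (faults so far: 8)
  FIFO total faults: 8
--- LRU ---
  step 0: ref 3 -> FAULT, frames=[3,-,-] (faults so far: 1)
  step 1: ref 1 -> FAULT, frames=[3,1,-] (faults so far: 2)
  step 2: ref 4 -> FAULT, frames=[3,1,4] (faults so far: 3)
  step 3: ref 1 -> HIT, frames=[3,1,4] (faults so far: 3)
  step 4: ref 6 -> FAULT, evict 3, frames=[6,1,4] (faults so far: 4)
  step 5: ref 6 -> HIT, frames=[6,1,4] (faults so far: 4)
  step 6: ref 1 -> HIT, frames=[6,1,4] (faults so far: 4)
  step 7: ref 6 -> HIT, frames=[6,1,4] (faults so far: 4)
  step 8: ref 3 -> FAULT, evict 4, frames=[6,1,3] (faults so far: 5)
  step 9: ref 5 -> FAULT, evict 1, frames=[6,5,3] (faults so far: 6)
  step 10: ref 2 -> FAULT, evict 6, frames=[2,5,3] (faults so far: 7)
  step 11: ref 2 -> HIT, frames=[2,5,3] (faults so far: 7)
  step 12: ref 4 -> FAULT, evict 3, frames=[2,5,4] (faults so far: 8)
  LRU total faults: 8
--- Optimal ---
  step 0: ref 3 -> FAULT, frames=[3,-,-] (faults so far: 1)
  step 1: ref 1 -> FAULT, frames=[3,1,-] (faults so far: 2)
  step 2: ref 4 -> FAULT, frames=[3,1,4] (faults so far: 3)
  step 3: ref 1 -> HIT, frames=[3,1,4] (faults so far: 3)
  step 4: ref 6 -> FAULT, evict 4, frames=[3,1,6] (faults so far: 4)
  step 5: ref 6 -> HIT, frames=[3,1,6] (faults so far: 4)
  step 6: ref 1 -> HIT, frames=[3,1,6] (faults so far: 4)
  step 7: ref 6 -> HIT, frames=[3,1,6] (faults so far: 4)
  step 8: ref 3 -> HIT, frames=[3,1,6] (faults so far: 4)
  step 9: ref 5 -> FAULT, evict 1, frames=[3,5,6] (faults so far: 5)
  step 10: ref 2 -> FAULT, evict 3, frames=[2,5,6] (faults so far: 6)
  step 11: ref 2 -> HIT, frames=[2,5,6] (faults so far: 6)
  step 12: ref 4 -> FAULT, evict 2, frames=[4,5,6] (faults so far: 7)
  Optimal total faults: 7

Answer: 8 8 7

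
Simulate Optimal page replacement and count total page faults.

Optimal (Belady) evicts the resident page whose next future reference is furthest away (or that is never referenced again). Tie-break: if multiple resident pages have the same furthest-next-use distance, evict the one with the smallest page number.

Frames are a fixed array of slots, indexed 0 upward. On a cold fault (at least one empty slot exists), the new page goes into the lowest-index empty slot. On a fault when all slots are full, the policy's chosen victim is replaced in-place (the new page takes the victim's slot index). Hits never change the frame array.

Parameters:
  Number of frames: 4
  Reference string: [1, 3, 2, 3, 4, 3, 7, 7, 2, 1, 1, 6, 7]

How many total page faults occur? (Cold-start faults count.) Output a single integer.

Answer: 6

Derivation:
Step 0: ref 1 → FAULT, frames=[1,-,-,-]
Step 1: ref 3 → FAULT, frames=[1,3,-,-]
Step 2: ref 2 → FAULT, frames=[1,3,2,-]
Step 3: ref 3 → HIT, frames=[1,3,2,-]
Step 4: ref 4 → FAULT, frames=[1,3,2,4]
Step 5: ref 3 → HIT, frames=[1,3,2,4]
Step 6: ref 7 → FAULT (evict 3), frames=[1,7,2,4]
Step 7: ref 7 → HIT, frames=[1,7,2,4]
Step 8: ref 2 → HIT, frames=[1,7,2,4]
Step 9: ref 1 → HIT, frames=[1,7,2,4]
Step 10: ref 1 → HIT, frames=[1,7,2,4]
Step 11: ref 6 → FAULT (evict 1), frames=[6,7,2,4]
Step 12: ref 7 → HIT, frames=[6,7,2,4]
Total faults: 6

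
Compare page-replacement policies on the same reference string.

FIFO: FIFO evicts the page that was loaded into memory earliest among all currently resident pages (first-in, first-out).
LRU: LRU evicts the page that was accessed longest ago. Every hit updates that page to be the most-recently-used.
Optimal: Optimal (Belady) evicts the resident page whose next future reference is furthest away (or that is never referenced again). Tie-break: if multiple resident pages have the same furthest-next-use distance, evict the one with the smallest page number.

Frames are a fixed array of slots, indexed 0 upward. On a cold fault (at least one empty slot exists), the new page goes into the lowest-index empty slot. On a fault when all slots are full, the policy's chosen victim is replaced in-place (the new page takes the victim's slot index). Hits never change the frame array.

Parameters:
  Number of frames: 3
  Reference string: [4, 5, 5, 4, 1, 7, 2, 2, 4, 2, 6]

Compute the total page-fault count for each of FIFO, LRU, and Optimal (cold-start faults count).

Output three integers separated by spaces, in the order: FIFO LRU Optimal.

--- FIFO ---
  step 0: ref 4 -> FAULT, frames=[4,-,-] (faults so far: 1)
  step 1: ref 5 -> FAULT, frames=[4,5,-] (faults so far: 2)
  step 2: ref 5 -> HIT, frames=[4,5,-] (faults so far: 2)
  step 3: ref 4 -> HIT, frames=[4,5,-] (faults so far: 2)
  step 4: ref 1 -> FAULT, frames=[4,5,1] (faults so far: 3)
  step 5: ref 7 -> FAULT, evict 4, frames=[7,5,1] (faults so far: 4)
  step 6: ref 2 -> FAULT, evict 5, frames=[7,2,1] (faults so far: 5)
  step 7: ref 2 -> HIT, frames=[7,2,1] (faults so far: 5)
  step 8: ref 4 -> FAULT, evict 1, frames=[7,2,4] (faults so far: 6)
  step 9: ref 2 -> HIT, frames=[7,2,4] (faults so far: 6)
  step 10: ref 6 -> FAULT, evict 7, frames=[6,2,4] (faults so far: 7)
  FIFO total faults: 7
--- LRU ---
  step 0: ref 4 -> FAULT, frames=[4,-,-] (faults so far: 1)
  step 1: ref 5 -> FAULT, frames=[4,5,-] (faults so far: 2)
  step 2: ref 5 -> HIT, frames=[4,5,-] (faults so far: 2)
  step 3: ref 4 -> HIT, frames=[4,5,-] (faults so far: 2)
  step 4: ref 1 -> FAULT, frames=[4,5,1] (faults so far: 3)
  step 5: ref 7 -> FAULT, evict 5, frames=[4,7,1] (faults so far: 4)
  step 6: ref 2 -> FAULT, evict 4, frames=[2,7,1] (faults so far: 5)
  step 7: ref 2 -> HIT, frames=[2,7,1] (faults so far: 5)
  step 8: ref 4 -> FAULT, evict 1, frames=[2,7,4] (faults so far: 6)
  step 9: ref 2 -> HIT, frames=[2,7,4] (faults so far: 6)
  step 10: ref 6 -> FAULT, evict 7, frames=[2,6,4] (faults so far: 7)
  LRU total faults: 7
--- Optimal ---
  step 0: ref 4 -> FAULT, frames=[4,-,-] (faults so far: 1)
  step 1: ref 5 -> FAULT, frames=[4,5,-] (faults so far: 2)
  step 2: ref 5 -> HIT, frames=[4,5,-] (faults so far: 2)
  step 3: ref 4 -> HIT, frames=[4,5,-] (faults so far: 2)
  step 4: ref 1 -> FAULT, frames=[4,5,1] (faults so far: 3)
  step 5: ref 7 -> FAULT, evict 1, frames=[4,5,7] (faults so far: 4)
  step 6: ref 2 -> FAULT, evict 5, frames=[4,2,7] (faults so far: 5)
  step 7: ref 2 -> HIT, frames=[4,2,7] (faults so far: 5)
  step 8: ref 4 -> HIT, frames=[4,2,7] (faults so far: 5)
  step 9: ref 2 -> HIT, frames=[4,2,7] (faults so far: 5)
  step 10: ref 6 -> FAULT, evict 2, frames=[4,6,7] (faults so far: 6)
  Optimal total faults: 6

Answer: 7 7 6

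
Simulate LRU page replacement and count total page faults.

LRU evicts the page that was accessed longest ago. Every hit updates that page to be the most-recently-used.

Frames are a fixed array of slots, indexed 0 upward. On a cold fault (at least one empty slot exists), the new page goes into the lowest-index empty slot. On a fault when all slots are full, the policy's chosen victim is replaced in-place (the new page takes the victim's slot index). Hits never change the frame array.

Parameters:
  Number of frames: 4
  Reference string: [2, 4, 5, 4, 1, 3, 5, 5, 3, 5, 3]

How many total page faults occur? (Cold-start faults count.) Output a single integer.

Step 0: ref 2 → FAULT, frames=[2,-,-,-]
Step 1: ref 4 → FAULT, frames=[2,4,-,-]
Step 2: ref 5 → FAULT, frames=[2,4,5,-]
Step 3: ref 4 → HIT, frames=[2,4,5,-]
Step 4: ref 1 → FAULT, frames=[2,4,5,1]
Step 5: ref 3 → FAULT (evict 2), frames=[3,4,5,1]
Step 6: ref 5 → HIT, frames=[3,4,5,1]
Step 7: ref 5 → HIT, frames=[3,4,5,1]
Step 8: ref 3 → HIT, frames=[3,4,5,1]
Step 9: ref 5 → HIT, frames=[3,4,5,1]
Step 10: ref 3 → HIT, frames=[3,4,5,1]
Total faults: 5

Answer: 5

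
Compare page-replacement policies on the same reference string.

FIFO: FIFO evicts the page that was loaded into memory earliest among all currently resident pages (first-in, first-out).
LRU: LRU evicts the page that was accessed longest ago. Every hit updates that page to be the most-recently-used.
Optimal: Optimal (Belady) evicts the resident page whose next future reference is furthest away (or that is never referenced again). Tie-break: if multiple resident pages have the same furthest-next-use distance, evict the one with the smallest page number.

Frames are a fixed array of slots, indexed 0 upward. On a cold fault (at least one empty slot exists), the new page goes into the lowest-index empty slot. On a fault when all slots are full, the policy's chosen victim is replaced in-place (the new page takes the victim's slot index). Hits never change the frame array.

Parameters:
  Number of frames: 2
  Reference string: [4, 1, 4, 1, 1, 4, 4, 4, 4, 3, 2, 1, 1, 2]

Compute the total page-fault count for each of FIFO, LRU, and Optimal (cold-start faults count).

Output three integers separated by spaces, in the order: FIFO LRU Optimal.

Answer: 5 5 4

Derivation:
--- FIFO ---
  step 0: ref 4 -> FAULT, frames=[4,-] (faults so far: 1)
  step 1: ref 1 -> FAULT, frames=[4,1] (faults so far: 2)
  step 2: ref 4 -> HIT, frames=[4,1] (faults so far: 2)
  step 3: ref 1 -> HIT, frames=[4,1] (faults so far: 2)
  step 4: ref 1 -> HIT, frames=[4,1] (faults so far: 2)
  step 5: ref 4 -> HIT, frames=[4,1] (faults so far: 2)
  step 6: ref 4 -> HIT, frames=[4,1] (faults so far: 2)
  step 7: ref 4 -> HIT, frames=[4,1] (faults so far: 2)
  step 8: ref 4 -> HIT, frames=[4,1] (faults so far: 2)
  step 9: ref 3 -> FAULT, evict 4, frames=[3,1] (faults so far: 3)
  step 10: ref 2 -> FAULT, evict 1, frames=[3,2] (faults so far: 4)
  step 11: ref 1 -> FAULT, evict 3, frames=[1,2] (faults so far: 5)
  step 12: ref 1 -> HIT, frames=[1,2] (faults so far: 5)
  step 13: ref 2 -> HIT, frames=[1,2] (faults so far: 5)
  FIFO total faults: 5
--- LRU ---
  step 0: ref 4 -> FAULT, frames=[4,-] (faults so far: 1)
  step 1: ref 1 -> FAULT, frames=[4,1] (faults so far: 2)
  step 2: ref 4 -> HIT, frames=[4,1] (faults so far: 2)
  step 3: ref 1 -> HIT, frames=[4,1] (faults so far: 2)
  step 4: ref 1 -> HIT, frames=[4,1] (faults so far: 2)
  step 5: ref 4 -> HIT, frames=[4,1] (faults so far: 2)
  step 6: ref 4 -> HIT, frames=[4,1] (faults so far: 2)
  step 7: ref 4 -> HIT, frames=[4,1] (faults so far: 2)
  step 8: ref 4 -> HIT, frames=[4,1] (faults so far: 2)
  step 9: ref 3 -> FAULT, evict 1, frames=[4,3] (faults so far: 3)
  step 10: ref 2 -> FAULT, evict 4, frames=[2,3] (faults so far: 4)
  step 11: ref 1 -> FAULT, evict 3, frames=[2,1] (faults so far: 5)
  step 12: ref 1 -> HIT, frames=[2,1] (faults so far: 5)
  step 13: ref 2 -> HIT, frames=[2,1] (faults so far: 5)
  LRU total faults: 5
--- Optimal ---
  step 0: ref 4 -> FAULT, frames=[4,-] (faults so far: 1)
  step 1: ref 1 -> FAULT, frames=[4,1] (faults so far: 2)
  step 2: ref 4 -> HIT, frames=[4,1] (faults so far: 2)
  step 3: ref 1 -> HIT, frames=[4,1] (faults so far: 2)
  step 4: ref 1 -> HIT, frames=[4,1] (faults so far: 2)
  step 5: ref 4 -> HIT, frames=[4,1] (faults so far: 2)
  step 6: ref 4 -> HIT, frames=[4,1] (faults so far: 2)
  step 7: ref 4 -> HIT, frames=[4,1] (faults so far: 2)
  step 8: ref 4 -> HIT, frames=[4,1] (faults so far: 2)
  step 9: ref 3 -> FAULT, evict 4, frames=[3,1] (faults so far: 3)
  step 10: ref 2 -> FAULT, evict 3, frames=[2,1] (faults so far: 4)
  step 11: ref 1 -> HIT, frames=[2,1] (faults so far: 4)
  step 12: ref 1 -> HIT, frames=[2,1] (faults so far: 4)
  step 13: ref 2 -> HIT, frames=[2,1] (faults so far: 4)
  Optimal total faults: 4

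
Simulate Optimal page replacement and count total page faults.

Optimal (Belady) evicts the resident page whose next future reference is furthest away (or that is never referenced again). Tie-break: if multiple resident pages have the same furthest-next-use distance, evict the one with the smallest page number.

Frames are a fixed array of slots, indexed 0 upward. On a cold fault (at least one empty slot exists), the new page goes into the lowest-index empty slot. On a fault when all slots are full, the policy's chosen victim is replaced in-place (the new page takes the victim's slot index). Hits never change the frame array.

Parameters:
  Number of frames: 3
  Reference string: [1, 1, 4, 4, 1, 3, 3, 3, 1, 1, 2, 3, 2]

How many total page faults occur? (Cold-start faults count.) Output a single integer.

Answer: 4

Derivation:
Step 0: ref 1 → FAULT, frames=[1,-,-]
Step 1: ref 1 → HIT, frames=[1,-,-]
Step 2: ref 4 → FAULT, frames=[1,4,-]
Step 3: ref 4 → HIT, frames=[1,4,-]
Step 4: ref 1 → HIT, frames=[1,4,-]
Step 5: ref 3 → FAULT, frames=[1,4,3]
Step 6: ref 3 → HIT, frames=[1,4,3]
Step 7: ref 3 → HIT, frames=[1,4,3]
Step 8: ref 1 → HIT, frames=[1,4,3]
Step 9: ref 1 → HIT, frames=[1,4,3]
Step 10: ref 2 → FAULT (evict 1), frames=[2,4,3]
Step 11: ref 3 → HIT, frames=[2,4,3]
Step 12: ref 2 → HIT, frames=[2,4,3]
Total faults: 4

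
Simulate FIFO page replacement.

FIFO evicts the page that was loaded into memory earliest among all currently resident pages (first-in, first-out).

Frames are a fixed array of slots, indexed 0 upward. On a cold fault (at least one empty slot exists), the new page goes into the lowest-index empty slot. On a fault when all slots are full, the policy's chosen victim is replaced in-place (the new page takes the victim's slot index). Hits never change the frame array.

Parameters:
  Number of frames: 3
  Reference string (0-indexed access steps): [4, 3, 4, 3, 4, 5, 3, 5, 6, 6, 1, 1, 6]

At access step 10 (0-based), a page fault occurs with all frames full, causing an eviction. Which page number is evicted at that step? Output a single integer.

Step 0: ref 4 -> FAULT, frames=[4,-,-]
Step 1: ref 3 -> FAULT, frames=[4,3,-]
Step 2: ref 4 -> HIT, frames=[4,3,-]
Step 3: ref 3 -> HIT, frames=[4,3,-]
Step 4: ref 4 -> HIT, frames=[4,3,-]
Step 5: ref 5 -> FAULT, frames=[4,3,5]
Step 6: ref 3 -> HIT, frames=[4,3,5]
Step 7: ref 5 -> HIT, frames=[4,3,5]
Step 8: ref 6 -> FAULT, evict 4, frames=[6,3,5]
Step 9: ref 6 -> HIT, frames=[6,3,5]
Step 10: ref 1 -> FAULT, evict 3, frames=[6,1,5]
At step 10: evicted page 3

Answer: 3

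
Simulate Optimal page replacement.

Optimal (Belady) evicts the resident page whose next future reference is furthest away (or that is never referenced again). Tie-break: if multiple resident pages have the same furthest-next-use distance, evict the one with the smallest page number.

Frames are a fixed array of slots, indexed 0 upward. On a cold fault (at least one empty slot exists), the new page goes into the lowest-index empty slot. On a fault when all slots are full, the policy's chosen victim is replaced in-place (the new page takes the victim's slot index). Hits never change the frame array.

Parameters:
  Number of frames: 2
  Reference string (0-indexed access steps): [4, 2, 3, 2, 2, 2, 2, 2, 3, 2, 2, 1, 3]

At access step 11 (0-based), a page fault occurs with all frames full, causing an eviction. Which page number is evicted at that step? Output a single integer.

Answer: 2

Derivation:
Step 0: ref 4 -> FAULT, frames=[4,-]
Step 1: ref 2 -> FAULT, frames=[4,2]
Step 2: ref 3 -> FAULT, evict 4, frames=[3,2]
Step 3: ref 2 -> HIT, frames=[3,2]
Step 4: ref 2 -> HIT, frames=[3,2]
Step 5: ref 2 -> HIT, frames=[3,2]
Step 6: ref 2 -> HIT, frames=[3,2]
Step 7: ref 2 -> HIT, frames=[3,2]
Step 8: ref 3 -> HIT, frames=[3,2]
Step 9: ref 2 -> HIT, frames=[3,2]
Step 10: ref 2 -> HIT, frames=[3,2]
Step 11: ref 1 -> FAULT, evict 2, frames=[3,1]
At step 11: evicted page 2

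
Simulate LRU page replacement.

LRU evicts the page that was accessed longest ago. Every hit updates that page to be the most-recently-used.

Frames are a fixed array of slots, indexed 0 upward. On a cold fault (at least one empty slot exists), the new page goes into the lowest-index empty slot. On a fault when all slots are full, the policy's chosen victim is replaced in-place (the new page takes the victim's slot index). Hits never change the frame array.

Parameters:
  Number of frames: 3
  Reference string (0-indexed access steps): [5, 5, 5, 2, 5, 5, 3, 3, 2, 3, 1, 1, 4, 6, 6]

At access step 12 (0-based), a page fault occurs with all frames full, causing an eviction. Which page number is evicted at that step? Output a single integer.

Answer: 2

Derivation:
Step 0: ref 5 -> FAULT, frames=[5,-,-]
Step 1: ref 5 -> HIT, frames=[5,-,-]
Step 2: ref 5 -> HIT, frames=[5,-,-]
Step 3: ref 2 -> FAULT, frames=[5,2,-]
Step 4: ref 5 -> HIT, frames=[5,2,-]
Step 5: ref 5 -> HIT, frames=[5,2,-]
Step 6: ref 3 -> FAULT, frames=[5,2,3]
Step 7: ref 3 -> HIT, frames=[5,2,3]
Step 8: ref 2 -> HIT, frames=[5,2,3]
Step 9: ref 3 -> HIT, frames=[5,2,3]
Step 10: ref 1 -> FAULT, evict 5, frames=[1,2,3]
Step 11: ref 1 -> HIT, frames=[1,2,3]
Step 12: ref 4 -> FAULT, evict 2, frames=[1,4,3]
At step 12: evicted page 2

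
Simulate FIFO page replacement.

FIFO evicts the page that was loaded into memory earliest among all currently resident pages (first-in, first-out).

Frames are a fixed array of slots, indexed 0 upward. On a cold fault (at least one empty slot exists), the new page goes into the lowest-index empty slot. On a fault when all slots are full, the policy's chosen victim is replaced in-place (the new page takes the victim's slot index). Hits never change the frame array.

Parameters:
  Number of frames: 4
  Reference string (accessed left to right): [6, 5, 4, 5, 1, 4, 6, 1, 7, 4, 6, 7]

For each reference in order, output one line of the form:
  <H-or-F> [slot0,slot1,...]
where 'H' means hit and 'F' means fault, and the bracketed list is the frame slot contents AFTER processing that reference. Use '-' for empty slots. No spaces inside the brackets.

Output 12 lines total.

F [6,-,-,-]
F [6,5,-,-]
F [6,5,4,-]
H [6,5,4,-]
F [6,5,4,1]
H [6,5,4,1]
H [6,5,4,1]
H [6,5,4,1]
F [7,5,4,1]
H [7,5,4,1]
F [7,6,4,1]
H [7,6,4,1]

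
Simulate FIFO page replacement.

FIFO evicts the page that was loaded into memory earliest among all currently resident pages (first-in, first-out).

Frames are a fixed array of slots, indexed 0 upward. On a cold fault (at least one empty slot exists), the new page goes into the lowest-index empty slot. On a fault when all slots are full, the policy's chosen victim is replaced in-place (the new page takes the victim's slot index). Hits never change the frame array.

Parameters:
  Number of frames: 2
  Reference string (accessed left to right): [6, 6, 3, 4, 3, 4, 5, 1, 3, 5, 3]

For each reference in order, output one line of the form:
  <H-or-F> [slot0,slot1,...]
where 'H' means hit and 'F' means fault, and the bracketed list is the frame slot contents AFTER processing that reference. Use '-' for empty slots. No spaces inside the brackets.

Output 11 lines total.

F [6,-]
H [6,-]
F [6,3]
F [4,3]
H [4,3]
H [4,3]
F [4,5]
F [1,5]
F [1,3]
F [5,3]
H [5,3]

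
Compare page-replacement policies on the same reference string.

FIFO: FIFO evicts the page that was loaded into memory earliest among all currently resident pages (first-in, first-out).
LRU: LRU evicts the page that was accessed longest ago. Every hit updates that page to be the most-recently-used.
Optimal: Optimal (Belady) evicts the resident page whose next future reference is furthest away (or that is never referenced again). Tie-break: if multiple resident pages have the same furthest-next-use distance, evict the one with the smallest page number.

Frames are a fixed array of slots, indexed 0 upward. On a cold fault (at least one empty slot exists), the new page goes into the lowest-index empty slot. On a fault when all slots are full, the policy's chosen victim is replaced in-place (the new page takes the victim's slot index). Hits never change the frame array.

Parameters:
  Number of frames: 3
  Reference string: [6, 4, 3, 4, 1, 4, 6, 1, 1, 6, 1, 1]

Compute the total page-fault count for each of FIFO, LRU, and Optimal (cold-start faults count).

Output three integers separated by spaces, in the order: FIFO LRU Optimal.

--- FIFO ---
  step 0: ref 6 -> FAULT, frames=[6,-,-] (faults so far: 1)
  step 1: ref 4 -> FAULT, frames=[6,4,-] (faults so far: 2)
  step 2: ref 3 -> FAULT, frames=[6,4,3] (faults so far: 3)
  step 3: ref 4 -> HIT, frames=[6,4,3] (faults so far: 3)
  step 4: ref 1 -> FAULT, evict 6, frames=[1,4,3] (faults so far: 4)
  step 5: ref 4 -> HIT, frames=[1,4,3] (faults so far: 4)
  step 6: ref 6 -> FAULT, evict 4, frames=[1,6,3] (faults so far: 5)
  step 7: ref 1 -> HIT, frames=[1,6,3] (faults so far: 5)
  step 8: ref 1 -> HIT, frames=[1,6,3] (faults so far: 5)
  step 9: ref 6 -> HIT, frames=[1,6,3] (faults so far: 5)
  step 10: ref 1 -> HIT, frames=[1,6,3] (faults so far: 5)
  step 11: ref 1 -> HIT, frames=[1,6,3] (faults so far: 5)
  FIFO total faults: 5
--- LRU ---
  step 0: ref 6 -> FAULT, frames=[6,-,-] (faults so far: 1)
  step 1: ref 4 -> FAULT, frames=[6,4,-] (faults so far: 2)
  step 2: ref 3 -> FAULT, frames=[6,4,3] (faults so far: 3)
  step 3: ref 4 -> HIT, frames=[6,4,3] (faults so far: 3)
  step 4: ref 1 -> FAULT, evict 6, frames=[1,4,3] (faults so far: 4)
  step 5: ref 4 -> HIT, frames=[1,4,3] (faults so far: 4)
  step 6: ref 6 -> FAULT, evict 3, frames=[1,4,6] (faults so far: 5)
  step 7: ref 1 -> HIT, frames=[1,4,6] (faults so far: 5)
  step 8: ref 1 -> HIT, frames=[1,4,6] (faults so far: 5)
  step 9: ref 6 -> HIT, frames=[1,4,6] (faults so far: 5)
  step 10: ref 1 -> HIT, frames=[1,4,6] (faults so far: 5)
  step 11: ref 1 -> HIT, frames=[1,4,6] (faults so far: 5)
  LRU total faults: 5
--- Optimal ---
  step 0: ref 6 -> FAULT, frames=[6,-,-] (faults so far: 1)
  step 1: ref 4 -> FAULT, frames=[6,4,-] (faults so far: 2)
  step 2: ref 3 -> FAULT, frames=[6,4,3] (faults so far: 3)
  step 3: ref 4 -> HIT, frames=[6,4,3] (faults so far: 3)
  step 4: ref 1 -> FAULT, evict 3, frames=[6,4,1] (faults so far: 4)
  step 5: ref 4 -> HIT, frames=[6,4,1] (faults so far: 4)
  step 6: ref 6 -> HIT, frames=[6,4,1] (faults so far: 4)
  step 7: ref 1 -> HIT, frames=[6,4,1] (faults so far: 4)
  step 8: ref 1 -> HIT, frames=[6,4,1] (faults so far: 4)
  step 9: ref 6 -> HIT, frames=[6,4,1] (faults so far: 4)
  step 10: ref 1 -> HIT, frames=[6,4,1] (faults so far: 4)
  step 11: ref 1 -> HIT, frames=[6,4,1] (faults so far: 4)
  Optimal total faults: 4

Answer: 5 5 4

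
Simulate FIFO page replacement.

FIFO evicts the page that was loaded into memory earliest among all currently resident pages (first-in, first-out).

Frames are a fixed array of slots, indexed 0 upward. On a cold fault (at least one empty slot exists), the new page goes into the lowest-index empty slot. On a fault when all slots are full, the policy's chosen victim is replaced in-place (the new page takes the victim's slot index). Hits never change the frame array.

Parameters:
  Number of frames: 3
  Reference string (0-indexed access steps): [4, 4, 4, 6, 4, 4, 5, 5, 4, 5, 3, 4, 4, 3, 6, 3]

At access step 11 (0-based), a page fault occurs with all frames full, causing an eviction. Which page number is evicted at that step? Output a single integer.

Answer: 6

Derivation:
Step 0: ref 4 -> FAULT, frames=[4,-,-]
Step 1: ref 4 -> HIT, frames=[4,-,-]
Step 2: ref 4 -> HIT, frames=[4,-,-]
Step 3: ref 6 -> FAULT, frames=[4,6,-]
Step 4: ref 4 -> HIT, frames=[4,6,-]
Step 5: ref 4 -> HIT, frames=[4,6,-]
Step 6: ref 5 -> FAULT, frames=[4,6,5]
Step 7: ref 5 -> HIT, frames=[4,6,5]
Step 8: ref 4 -> HIT, frames=[4,6,5]
Step 9: ref 5 -> HIT, frames=[4,6,5]
Step 10: ref 3 -> FAULT, evict 4, frames=[3,6,5]
Step 11: ref 4 -> FAULT, evict 6, frames=[3,4,5]
At step 11: evicted page 6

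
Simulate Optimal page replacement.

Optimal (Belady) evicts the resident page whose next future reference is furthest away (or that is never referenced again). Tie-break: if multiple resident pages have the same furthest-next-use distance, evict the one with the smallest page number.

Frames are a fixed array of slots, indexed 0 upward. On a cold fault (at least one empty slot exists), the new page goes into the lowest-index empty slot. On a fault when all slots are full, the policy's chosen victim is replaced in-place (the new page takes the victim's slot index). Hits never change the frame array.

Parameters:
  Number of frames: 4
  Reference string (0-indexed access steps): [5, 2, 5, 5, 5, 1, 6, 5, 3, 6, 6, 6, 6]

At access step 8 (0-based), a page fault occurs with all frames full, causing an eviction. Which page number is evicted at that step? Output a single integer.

Step 0: ref 5 -> FAULT, frames=[5,-,-,-]
Step 1: ref 2 -> FAULT, frames=[5,2,-,-]
Step 2: ref 5 -> HIT, frames=[5,2,-,-]
Step 3: ref 5 -> HIT, frames=[5,2,-,-]
Step 4: ref 5 -> HIT, frames=[5,2,-,-]
Step 5: ref 1 -> FAULT, frames=[5,2,1,-]
Step 6: ref 6 -> FAULT, frames=[5,2,1,6]
Step 7: ref 5 -> HIT, frames=[5,2,1,6]
Step 8: ref 3 -> FAULT, evict 1, frames=[5,2,3,6]
At step 8: evicted page 1

Answer: 1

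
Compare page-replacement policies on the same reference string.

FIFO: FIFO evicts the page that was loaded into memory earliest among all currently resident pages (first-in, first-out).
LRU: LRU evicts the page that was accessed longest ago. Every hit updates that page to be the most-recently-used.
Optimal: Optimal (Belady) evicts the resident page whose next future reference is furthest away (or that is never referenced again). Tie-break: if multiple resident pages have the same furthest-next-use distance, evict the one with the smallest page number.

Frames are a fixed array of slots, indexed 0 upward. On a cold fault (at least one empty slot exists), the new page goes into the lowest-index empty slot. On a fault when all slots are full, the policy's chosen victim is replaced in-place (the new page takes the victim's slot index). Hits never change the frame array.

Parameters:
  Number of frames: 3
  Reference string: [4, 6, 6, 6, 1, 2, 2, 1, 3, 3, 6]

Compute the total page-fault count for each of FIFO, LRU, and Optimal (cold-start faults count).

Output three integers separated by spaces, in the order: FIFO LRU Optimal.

--- FIFO ---
  step 0: ref 4 -> FAULT, frames=[4,-,-] (faults so far: 1)
  step 1: ref 6 -> FAULT, frames=[4,6,-] (faults so far: 2)
  step 2: ref 6 -> HIT, frames=[4,6,-] (faults so far: 2)
  step 3: ref 6 -> HIT, frames=[4,6,-] (faults so far: 2)
  step 4: ref 1 -> FAULT, frames=[4,6,1] (faults so far: 3)
  step 5: ref 2 -> FAULT, evict 4, frames=[2,6,1] (faults so far: 4)
  step 6: ref 2 -> HIT, frames=[2,6,1] (faults so far: 4)
  step 7: ref 1 -> HIT, frames=[2,6,1] (faults so far: 4)
  step 8: ref 3 -> FAULT, evict 6, frames=[2,3,1] (faults so far: 5)
  step 9: ref 3 -> HIT, frames=[2,3,1] (faults so far: 5)
  step 10: ref 6 -> FAULT, evict 1, frames=[2,3,6] (faults so far: 6)
  FIFO total faults: 6
--- LRU ---
  step 0: ref 4 -> FAULT, frames=[4,-,-] (faults so far: 1)
  step 1: ref 6 -> FAULT, frames=[4,6,-] (faults so far: 2)
  step 2: ref 6 -> HIT, frames=[4,6,-] (faults so far: 2)
  step 3: ref 6 -> HIT, frames=[4,6,-] (faults so far: 2)
  step 4: ref 1 -> FAULT, frames=[4,6,1] (faults so far: 3)
  step 5: ref 2 -> FAULT, evict 4, frames=[2,6,1] (faults so far: 4)
  step 6: ref 2 -> HIT, frames=[2,6,1] (faults so far: 4)
  step 7: ref 1 -> HIT, frames=[2,6,1] (faults so far: 4)
  step 8: ref 3 -> FAULT, evict 6, frames=[2,3,1] (faults so far: 5)
  step 9: ref 3 -> HIT, frames=[2,3,1] (faults so far: 5)
  step 10: ref 6 -> FAULT, evict 2, frames=[6,3,1] (faults so far: 6)
  LRU total faults: 6
--- Optimal ---
  step 0: ref 4 -> FAULT, frames=[4,-,-] (faults so far: 1)
  step 1: ref 6 -> FAULT, frames=[4,6,-] (faults so far: 2)
  step 2: ref 6 -> HIT, frames=[4,6,-] (faults so far: 2)
  step 3: ref 6 -> HIT, frames=[4,6,-] (faults so far: 2)
  step 4: ref 1 -> FAULT, frames=[4,6,1] (faults so far: 3)
  step 5: ref 2 -> FAULT, evict 4, frames=[2,6,1] (faults so far: 4)
  step 6: ref 2 -> HIT, frames=[2,6,1] (faults so far: 4)
  step 7: ref 1 -> HIT, frames=[2,6,1] (faults so far: 4)
  step 8: ref 3 -> FAULT, evict 1, frames=[2,6,3] (faults so far: 5)
  step 9: ref 3 -> HIT, frames=[2,6,3] (faults so far: 5)
  step 10: ref 6 -> HIT, frames=[2,6,3] (faults so far: 5)
  Optimal total faults: 5

Answer: 6 6 5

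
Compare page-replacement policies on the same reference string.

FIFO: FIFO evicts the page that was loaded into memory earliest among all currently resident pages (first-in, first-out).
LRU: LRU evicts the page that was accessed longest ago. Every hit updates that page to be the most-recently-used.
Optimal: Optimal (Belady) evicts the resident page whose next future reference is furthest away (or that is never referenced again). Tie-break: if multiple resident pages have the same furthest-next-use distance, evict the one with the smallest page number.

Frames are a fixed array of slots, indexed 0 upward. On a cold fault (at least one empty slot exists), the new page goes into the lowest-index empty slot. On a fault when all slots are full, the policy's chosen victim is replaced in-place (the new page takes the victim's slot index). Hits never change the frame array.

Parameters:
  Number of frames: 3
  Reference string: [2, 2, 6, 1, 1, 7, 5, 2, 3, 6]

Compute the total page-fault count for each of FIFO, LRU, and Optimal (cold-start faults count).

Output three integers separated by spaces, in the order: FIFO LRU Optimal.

--- FIFO ---
  step 0: ref 2 -> FAULT, frames=[2,-,-] (faults so far: 1)
  step 1: ref 2 -> HIT, frames=[2,-,-] (faults so far: 1)
  step 2: ref 6 -> FAULT, frames=[2,6,-] (faults so far: 2)
  step 3: ref 1 -> FAULT, frames=[2,6,1] (faults so far: 3)
  step 4: ref 1 -> HIT, frames=[2,6,1] (faults so far: 3)
  step 5: ref 7 -> FAULT, evict 2, frames=[7,6,1] (faults so far: 4)
  step 6: ref 5 -> FAULT, evict 6, frames=[7,5,1] (faults so far: 5)
  step 7: ref 2 -> FAULT, evict 1, frames=[7,5,2] (faults so far: 6)
  step 8: ref 3 -> FAULT, evict 7, frames=[3,5,2] (faults so far: 7)
  step 9: ref 6 -> FAULT, evict 5, frames=[3,6,2] (faults so far: 8)
  FIFO total faults: 8
--- LRU ---
  step 0: ref 2 -> FAULT, frames=[2,-,-] (faults so far: 1)
  step 1: ref 2 -> HIT, frames=[2,-,-] (faults so far: 1)
  step 2: ref 6 -> FAULT, frames=[2,6,-] (faults so far: 2)
  step 3: ref 1 -> FAULT, frames=[2,6,1] (faults so far: 3)
  step 4: ref 1 -> HIT, frames=[2,6,1] (faults so far: 3)
  step 5: ref 7 -> FAULT, evict 2, frames=[7,6,1] (faults so far: 4)
  step 6: ref 5 -> FAULT, evict 6, frames=[7,5,1] (faults so far: 5)
  step 7: ref 2 -> FAULT, evict 1, frames=[7,5,2] (faults so far: 6)
  step 8: ref 3 -> FAULT, evict 7, frames=[3,5,2] (faults so far: 7)
  step 9: ref 6 -> FAULT, evict 5, frames=[3,6,2] (faults so far: 8)
  LRU total faults: 8
--- Optimal ---
  step 0: ref 2 -> FAULT, frames=[2,-,-] (faults so far: 1)
  step 1: ref 2 -> HIT, frames=[2,-,-] (faults so far: 1)
  step 2: ref 6 -> FAULT, frames=[2,6,-] (faults so far: 2)
  step 3: ref 1 -> FAULT, frames=[2,6,1] (faults so far: 3)
  step 4: ref 1 -> HIT, frames=[2,6,1] (faults so far: 3)
  step 5: ref 7 -> FAULT, evict 1, frames=[2,6,7] (faults so far: 4)
  step 6: ref 5 -> FAULT, evict 7, frames=[2,6,5] (faults so far: 5)
  step 7: ref 2 -> HIT, frames=[2,6,5] (faults so far: 5)
  step 8: ref 3 -> FAULT, evict 2, frames=[3,6,5] (faults so far: 6)
  step 9: ref 6 -> HIT, frames=[3,6,5] (faults so far: 6)
  Optimal total faults: 6

Answer: 8 8 6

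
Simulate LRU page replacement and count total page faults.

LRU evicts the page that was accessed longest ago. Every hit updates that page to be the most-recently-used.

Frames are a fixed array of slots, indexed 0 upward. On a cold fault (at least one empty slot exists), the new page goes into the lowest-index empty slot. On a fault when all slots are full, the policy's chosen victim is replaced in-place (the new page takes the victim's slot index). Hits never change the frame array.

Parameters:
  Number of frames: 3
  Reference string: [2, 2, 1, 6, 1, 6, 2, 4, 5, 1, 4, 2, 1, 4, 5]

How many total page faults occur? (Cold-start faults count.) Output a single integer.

Answer: 8

Derivation:
Step 0: ref 2 → FAULT, frames=[2,-,-]
Step 1: ref 2 → HIT, frames=[2,-,-]
Step 2: ref 1 → FAULT, frames=[2,1,-]
Step 3: ref 6 → FAULT, frames=[2,1,6]
Step 4: ref 1 → HIT, frames=[2,1,6]
Step 5: ref 6 → HIT, frames=[2,1,6]
Step 6: ref 2 → HIT, frames=[2,1,6]
Step 7: ref 4 → FAULT (evict 1), frames=[2,4,6]
Step 8: ref 5 → FAULT (evict 6), frames=[2,4,5]
Step 9: ref 1 → FAULT (evict 2), frames=[1,4,5]
Step 10: ref 4 → HIT, frames=[1,4,5]
Step 11: ref 2 → FAULT (evict 5), frames=[1,4,2]
Step 12: ref 1 → HIT, frames=[1,4,2]
Step 13: ref 4 → HIT, frames=[1,4,2]
Step 14: ref 5 → FAULT (evict 2), frames=[1,4,5]
Total faults: 8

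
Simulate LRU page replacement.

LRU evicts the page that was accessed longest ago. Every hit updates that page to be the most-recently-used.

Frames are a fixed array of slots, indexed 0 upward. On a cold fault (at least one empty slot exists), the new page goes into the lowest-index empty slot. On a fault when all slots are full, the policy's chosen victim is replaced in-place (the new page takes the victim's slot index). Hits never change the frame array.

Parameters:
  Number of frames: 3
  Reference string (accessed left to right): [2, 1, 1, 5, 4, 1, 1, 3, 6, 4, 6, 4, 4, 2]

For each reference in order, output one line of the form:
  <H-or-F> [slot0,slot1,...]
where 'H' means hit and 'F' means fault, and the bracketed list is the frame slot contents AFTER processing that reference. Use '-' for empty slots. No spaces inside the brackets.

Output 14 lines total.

F [2,-,-]
F [2,1,-]
H [2,1,-]
F [2,1,5]
F [4,1,5]
H [4,1,5]
H [4,1,5]
F [4,1,3]
F [6,1,3]
F [6,4,3]
H [6,4,3]
H [6,4,3]
H [6,4,3]
F [6,4,2]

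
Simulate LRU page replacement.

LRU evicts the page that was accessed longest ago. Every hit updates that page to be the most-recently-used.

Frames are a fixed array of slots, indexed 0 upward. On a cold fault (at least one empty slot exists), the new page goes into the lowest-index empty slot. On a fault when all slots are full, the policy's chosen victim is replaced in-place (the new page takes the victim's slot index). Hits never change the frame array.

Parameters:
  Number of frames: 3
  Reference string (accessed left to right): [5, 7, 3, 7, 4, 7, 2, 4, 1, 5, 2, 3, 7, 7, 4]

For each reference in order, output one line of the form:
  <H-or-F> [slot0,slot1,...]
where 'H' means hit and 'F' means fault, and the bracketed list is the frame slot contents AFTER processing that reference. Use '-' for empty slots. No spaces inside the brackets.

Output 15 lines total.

F [5,-,-]
F [5,7,-]
F [5,7,3]
H [5,7,3]
F [4,7,3]
H [4,7,3]
F [4,7,2]
H [4,7,2]
F [4,1,2]
F [4,1,5]
F [2,1,5]
F [2,3,5]
F [2,3,7]
H [2,3,7]
F [4,3,7]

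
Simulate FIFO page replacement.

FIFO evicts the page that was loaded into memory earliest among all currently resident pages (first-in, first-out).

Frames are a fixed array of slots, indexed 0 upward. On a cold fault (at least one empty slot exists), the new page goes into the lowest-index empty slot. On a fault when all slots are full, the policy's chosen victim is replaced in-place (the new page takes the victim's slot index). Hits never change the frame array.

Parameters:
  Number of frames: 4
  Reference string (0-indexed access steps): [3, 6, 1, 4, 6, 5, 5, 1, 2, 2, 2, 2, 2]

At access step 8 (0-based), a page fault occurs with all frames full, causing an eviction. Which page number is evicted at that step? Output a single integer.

Answer: 6

Derivation:
Step 0: ref 3 -> FAULT, frames=[3,-,-,-]
Step 1: ref 6 -> FAULT, frames=[3,6,-,-]
Step 2: ref 1 -> FAULT, frames=[3,6,1,-]
Step 3: ref 4 -> FAULT, frames=[3,6,1,4]
Step 4: ref 6 -> HIT, frames=[3,6,1,4]
Step 5: ref 5 -> FAULT, evict 3, frames=[5,6,1,4]
Step 6: ref 5 -> HIT, frames=[5,6,1,4]
Step 7: ref 1 -> HIT, frames=[5,6,1,4]
Step 8: ref 2 -> FAULT, evict 6, frames=[5,2,1,4]
At step 8: evicted page 6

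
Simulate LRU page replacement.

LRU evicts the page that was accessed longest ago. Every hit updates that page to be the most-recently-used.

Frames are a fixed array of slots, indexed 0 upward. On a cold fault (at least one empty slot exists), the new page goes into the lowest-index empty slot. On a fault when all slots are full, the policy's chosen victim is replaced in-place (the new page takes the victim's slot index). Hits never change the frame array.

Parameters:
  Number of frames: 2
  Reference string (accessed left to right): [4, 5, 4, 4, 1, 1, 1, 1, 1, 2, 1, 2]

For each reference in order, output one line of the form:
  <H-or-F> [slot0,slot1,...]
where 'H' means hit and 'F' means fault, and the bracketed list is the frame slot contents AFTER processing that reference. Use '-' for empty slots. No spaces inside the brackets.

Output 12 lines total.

F [4,-]
F [4,5]
H [4,5]
H [4,5]
F [4,1]
H [4,1]
H [4,1]
H [4,1]
H [4,1]
F [2,1]
H [2,1]
H [2,1]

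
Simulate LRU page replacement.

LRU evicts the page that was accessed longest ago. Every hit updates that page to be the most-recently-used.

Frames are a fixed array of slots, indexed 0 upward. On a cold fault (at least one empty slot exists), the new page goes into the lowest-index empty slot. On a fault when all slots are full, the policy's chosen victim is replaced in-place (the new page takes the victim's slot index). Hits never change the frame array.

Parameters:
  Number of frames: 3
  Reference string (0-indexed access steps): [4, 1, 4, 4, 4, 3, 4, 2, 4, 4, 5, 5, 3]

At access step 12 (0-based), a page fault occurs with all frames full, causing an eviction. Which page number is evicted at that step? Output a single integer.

Answer: 2

Derivation:
Step 0: ref 4 -> FAULT, frames=[4,-,-]
Step 1: ref 1 -> FAULT, frames=[4,1,-]
Step 2: ref 4 -> HIT, frames=[4,1,-]
Step 3: ref 4 -> HIT, frames=[4,1,-]
Step 4: ref 4 -> HIT, frames=[4,1,-]
Step 5: ref 3 -> FAULT, frames=[4,1,3]
Step 6: ref 4 -> HIT, frames=[4,1,3]
Step 7: ref 2 -> FAULT, evict 1, frames=[4,2,3]
Step 8: ref 4 -> HIT, frames=[4,2,3]
Step 9: ref 4 -> HIT, frames=[4,2,3]
Step 10: ref 5 -> FAULT, evict 3, frames=[4,2,5]
Step 11: ref 5 -> HIT, frames=[4,2,5]
Step 12: ref 3 -> FAULT, evict 2, frames=[4,3,5]
At step 12: evicted page 2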